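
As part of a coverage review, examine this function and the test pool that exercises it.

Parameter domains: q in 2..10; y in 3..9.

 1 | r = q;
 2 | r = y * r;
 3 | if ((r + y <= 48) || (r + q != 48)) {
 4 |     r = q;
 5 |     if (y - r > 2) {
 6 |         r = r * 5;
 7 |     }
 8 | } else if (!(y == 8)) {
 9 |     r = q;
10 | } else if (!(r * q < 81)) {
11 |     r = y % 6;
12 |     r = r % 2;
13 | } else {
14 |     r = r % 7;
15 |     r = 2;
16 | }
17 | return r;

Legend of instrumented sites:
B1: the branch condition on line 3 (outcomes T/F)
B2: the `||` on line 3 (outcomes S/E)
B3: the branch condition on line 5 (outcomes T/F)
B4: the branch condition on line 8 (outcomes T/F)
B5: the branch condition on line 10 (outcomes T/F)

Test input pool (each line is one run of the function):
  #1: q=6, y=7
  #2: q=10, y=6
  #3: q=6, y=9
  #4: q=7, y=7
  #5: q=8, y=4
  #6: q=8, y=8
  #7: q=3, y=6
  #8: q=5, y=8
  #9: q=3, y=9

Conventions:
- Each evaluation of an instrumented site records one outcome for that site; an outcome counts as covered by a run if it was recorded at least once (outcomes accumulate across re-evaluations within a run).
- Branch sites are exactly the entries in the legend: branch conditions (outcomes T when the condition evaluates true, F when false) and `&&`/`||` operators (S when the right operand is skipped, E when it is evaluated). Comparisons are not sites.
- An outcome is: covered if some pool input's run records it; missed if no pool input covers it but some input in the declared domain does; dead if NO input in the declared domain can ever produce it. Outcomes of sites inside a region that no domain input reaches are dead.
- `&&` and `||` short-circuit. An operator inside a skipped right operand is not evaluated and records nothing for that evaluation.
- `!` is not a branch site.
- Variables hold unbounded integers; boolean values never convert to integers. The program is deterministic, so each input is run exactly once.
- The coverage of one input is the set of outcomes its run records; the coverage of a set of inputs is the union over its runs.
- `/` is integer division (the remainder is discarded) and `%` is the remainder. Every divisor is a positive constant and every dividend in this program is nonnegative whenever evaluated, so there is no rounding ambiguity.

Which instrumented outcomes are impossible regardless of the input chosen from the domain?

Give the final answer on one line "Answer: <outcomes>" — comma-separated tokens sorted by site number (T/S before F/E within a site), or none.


checking every outcome against all 63 domain inputs:
  B4=F: unreachable across the whole domain -> dead
  B5=T: unreachable across the whole domain -> dead
  B5=F: unreachable across the whole domain -> dead
  reachable outcomes have witnesses, e.g. B1=T (e.g. q=2, y=3), B1=F (e.g. q=6, y=7), B2=S (e.g. q=2, y=3), B2=E (e.g. q=5, y=9)
Answer: B4=F, B5=T, B5=F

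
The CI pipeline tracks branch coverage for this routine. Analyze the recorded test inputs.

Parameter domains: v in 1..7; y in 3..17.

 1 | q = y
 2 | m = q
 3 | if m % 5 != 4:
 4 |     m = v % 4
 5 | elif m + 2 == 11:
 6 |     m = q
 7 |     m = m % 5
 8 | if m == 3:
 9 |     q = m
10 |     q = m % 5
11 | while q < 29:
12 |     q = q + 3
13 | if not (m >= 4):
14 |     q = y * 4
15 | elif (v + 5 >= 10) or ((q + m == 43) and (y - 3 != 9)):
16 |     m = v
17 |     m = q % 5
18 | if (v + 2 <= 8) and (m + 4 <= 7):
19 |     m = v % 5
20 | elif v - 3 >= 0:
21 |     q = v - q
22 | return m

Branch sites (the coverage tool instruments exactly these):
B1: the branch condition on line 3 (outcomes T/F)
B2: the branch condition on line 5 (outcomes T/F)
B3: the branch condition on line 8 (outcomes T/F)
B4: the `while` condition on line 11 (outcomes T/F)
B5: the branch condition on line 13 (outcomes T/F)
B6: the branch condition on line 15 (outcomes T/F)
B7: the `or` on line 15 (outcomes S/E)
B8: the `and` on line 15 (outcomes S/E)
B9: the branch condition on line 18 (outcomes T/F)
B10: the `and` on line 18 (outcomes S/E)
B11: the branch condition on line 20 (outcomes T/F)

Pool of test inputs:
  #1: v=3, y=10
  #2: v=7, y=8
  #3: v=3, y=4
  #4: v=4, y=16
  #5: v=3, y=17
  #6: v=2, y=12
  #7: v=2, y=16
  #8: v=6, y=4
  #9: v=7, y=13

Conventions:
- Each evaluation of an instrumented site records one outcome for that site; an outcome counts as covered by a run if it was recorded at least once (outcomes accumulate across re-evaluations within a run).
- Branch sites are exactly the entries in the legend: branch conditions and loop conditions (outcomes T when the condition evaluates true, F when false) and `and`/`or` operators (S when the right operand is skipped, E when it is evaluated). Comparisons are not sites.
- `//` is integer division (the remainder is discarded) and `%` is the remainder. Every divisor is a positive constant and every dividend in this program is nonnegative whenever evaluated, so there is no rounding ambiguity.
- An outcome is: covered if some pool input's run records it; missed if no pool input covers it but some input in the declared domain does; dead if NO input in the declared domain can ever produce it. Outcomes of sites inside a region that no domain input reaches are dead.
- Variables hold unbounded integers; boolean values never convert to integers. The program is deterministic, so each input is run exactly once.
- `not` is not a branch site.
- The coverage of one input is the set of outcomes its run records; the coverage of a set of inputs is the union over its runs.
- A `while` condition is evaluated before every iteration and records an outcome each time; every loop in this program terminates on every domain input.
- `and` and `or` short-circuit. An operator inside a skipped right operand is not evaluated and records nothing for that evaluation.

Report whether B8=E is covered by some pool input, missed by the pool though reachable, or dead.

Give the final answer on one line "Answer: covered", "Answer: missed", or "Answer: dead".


no pool input records B8=E
but domain input (v=1, y=14) does record it -> reachable, so missed
Answer: missed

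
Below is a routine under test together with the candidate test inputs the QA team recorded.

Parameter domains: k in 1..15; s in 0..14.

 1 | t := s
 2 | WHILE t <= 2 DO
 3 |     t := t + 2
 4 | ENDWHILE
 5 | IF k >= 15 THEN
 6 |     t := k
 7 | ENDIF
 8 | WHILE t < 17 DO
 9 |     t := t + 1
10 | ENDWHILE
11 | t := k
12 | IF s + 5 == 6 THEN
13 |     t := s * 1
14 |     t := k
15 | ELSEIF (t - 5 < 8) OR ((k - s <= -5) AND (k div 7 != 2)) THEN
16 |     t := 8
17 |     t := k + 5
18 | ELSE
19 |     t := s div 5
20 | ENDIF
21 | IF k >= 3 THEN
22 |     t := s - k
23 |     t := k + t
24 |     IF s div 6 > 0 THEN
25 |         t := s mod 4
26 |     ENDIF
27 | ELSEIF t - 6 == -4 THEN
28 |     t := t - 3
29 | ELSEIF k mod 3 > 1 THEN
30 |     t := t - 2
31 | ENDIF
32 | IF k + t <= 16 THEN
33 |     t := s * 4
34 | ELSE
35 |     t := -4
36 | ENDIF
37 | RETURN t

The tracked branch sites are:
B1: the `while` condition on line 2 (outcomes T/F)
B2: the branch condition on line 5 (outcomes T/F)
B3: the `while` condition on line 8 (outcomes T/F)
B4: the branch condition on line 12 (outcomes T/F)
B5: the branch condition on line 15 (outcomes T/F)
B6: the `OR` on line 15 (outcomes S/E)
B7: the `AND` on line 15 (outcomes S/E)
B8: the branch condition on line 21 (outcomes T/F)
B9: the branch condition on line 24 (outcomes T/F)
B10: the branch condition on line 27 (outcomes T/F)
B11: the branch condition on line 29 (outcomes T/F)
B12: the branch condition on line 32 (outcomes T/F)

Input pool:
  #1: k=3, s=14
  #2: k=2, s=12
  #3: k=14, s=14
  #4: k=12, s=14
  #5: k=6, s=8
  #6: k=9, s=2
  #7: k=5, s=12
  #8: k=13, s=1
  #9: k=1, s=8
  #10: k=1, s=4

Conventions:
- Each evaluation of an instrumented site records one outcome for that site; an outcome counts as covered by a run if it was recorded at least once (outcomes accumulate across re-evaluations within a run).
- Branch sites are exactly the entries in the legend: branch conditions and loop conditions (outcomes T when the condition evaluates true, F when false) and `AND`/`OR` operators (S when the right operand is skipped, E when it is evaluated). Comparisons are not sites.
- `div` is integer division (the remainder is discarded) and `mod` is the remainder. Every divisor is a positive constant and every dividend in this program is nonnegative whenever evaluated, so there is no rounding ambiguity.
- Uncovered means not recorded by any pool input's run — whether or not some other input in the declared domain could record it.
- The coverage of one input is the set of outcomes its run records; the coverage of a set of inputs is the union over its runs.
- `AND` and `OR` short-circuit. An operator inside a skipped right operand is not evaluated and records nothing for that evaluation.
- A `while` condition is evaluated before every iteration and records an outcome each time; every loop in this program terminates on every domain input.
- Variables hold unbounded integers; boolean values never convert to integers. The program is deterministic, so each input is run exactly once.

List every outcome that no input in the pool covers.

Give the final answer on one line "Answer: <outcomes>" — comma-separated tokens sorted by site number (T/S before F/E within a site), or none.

input #1, k=3, s=14: events B1->F, B2->F, B3->T, B3->T, B3->T, B3->F, B4->F, B6->S, B5->T, B8->T, B9->T, B12->T; outcomes B1=F, B2=F, B3=T, B3=F, B4=F, B5=T, B6=S, B8=T, B9=T, B12=T
input #2, k=2, s=12: events B1->F, B2->F, B3->T, B3->T, B3->T, B3->T, B3->T, B3->F, B4->F, B6->S, B5->T, B8->F, B10->F, B11->T, ...; outcomes B1=F, B2=F, B3=T, B3=F, B4=F, B5=T, B6=S, B8=F, B10=F, B11=T, B12=T
input #3, k=14, s=14: events B1->F, B2->F, B3->T, B3->T, B3->T, B3->F, B4->F, B6->E, B7->S, B5->F, B8->T, B9->T, B12->T; outcomes B1=F, B2=F, B3=T, B3=F, B4=F, B5=F, B6=E, B7=S, B8=T, B9=T, B12=T
input #4, k=12, s=14: events B1->F, B2->F, B3->T, B3->T, B3->T, B3->F, B4->F, B6->S, B5->T, B8->T, B9->T, B12->T; outcomes B1=F, B2=F, B3=T, B3=F, B4=F, B5=T, B6=S, B8=T, B9=T, B12=T
input #5, k=6, s=8: events B1->F, B2->F, B3->T, B3->T, B3->T, B3->T, B3->T, B3->T, B3->T, B3->T, B3->T, B3->F, B4->F, B6->S, ...; outcomes B1=F, B2=F, B3=T, B3=F, B4=F, B5=T, B6=S, B8=T, B9=T, B12=T
input #6, k=9, s=2: events B1->T, B1->F, B2->F, B3->T, B3->T, B3->T, B3->T, B3->T, B3->T, B3->T, B3->T, B3->T, B3->T, B3->T, ...; outcomes B1=T, B1=F, B2=F, B3=T, B3=F, B4=F, B5=T, B6=S, B8=T, B9=F, B12=T
input #7, k=5, s=12: events B1->F, B2->F, B3->T, B3->T, B3->T, B3->T, B3->T, B3->F, B4->F, B6->S, B5->T, B8->T, B9->T, B12->T; outcomes B1=F, B2=F, B3=T, B3=F, B4=F, B5=T, B6=S, B8=T, B9=T, B12=T
input #8, k=13, s=1: events B1->T, B1->F, B2->F, B3->T, B3->T, B3->T, B3->T, B3->T, B3->T, B3->T, B3->T, B3->T, B3->T, B3->T, ...; outcomes B1=T, B1=F, B2=F, B3=T, B3=F, B4=T, B8=T, B9=F, B12=T
input #9, k=1, s=8: events B1->F, B2->F, B3->T, B3->T, B3->T, B3->T, B3->T, B3->T, B3->T, B3->T, B3->T, B3->F, B4->F, B6->S, ...; outcomes B1=F, B2=F, B3=T, B3=F, B4=F, B5=T, B6=S, B8=F, B10=F, B11=F, B12=T
input #10, k=1, s=4: events B1->F, B2->F, B3->T, B3->T, B3->T, B3->T, B3->T, B3->T, B3->T, B3->T, B3->T, B3->T, B3->T, B3->T, ...; outcomes B1=F, B2=F, B3=T, B3=F, B4=F, B5=T, B6=S, B8=F, B10=F, B11=F, B12=T
union over the pool: B1=T, B1=F, B2=F, B3=T, B3=F, B4=T, B4=F, B5=T, B5=F, B6=S, B6=E, B7=S, B8=T, B8=F, B9=T, B9=F, B10=F, B11=T, B11=F, B12=T
uncovered (4 of 24): B2=T, B7=E, B10=T, B12=F

Answer: B2=T, B7=E, B10=T, B12=F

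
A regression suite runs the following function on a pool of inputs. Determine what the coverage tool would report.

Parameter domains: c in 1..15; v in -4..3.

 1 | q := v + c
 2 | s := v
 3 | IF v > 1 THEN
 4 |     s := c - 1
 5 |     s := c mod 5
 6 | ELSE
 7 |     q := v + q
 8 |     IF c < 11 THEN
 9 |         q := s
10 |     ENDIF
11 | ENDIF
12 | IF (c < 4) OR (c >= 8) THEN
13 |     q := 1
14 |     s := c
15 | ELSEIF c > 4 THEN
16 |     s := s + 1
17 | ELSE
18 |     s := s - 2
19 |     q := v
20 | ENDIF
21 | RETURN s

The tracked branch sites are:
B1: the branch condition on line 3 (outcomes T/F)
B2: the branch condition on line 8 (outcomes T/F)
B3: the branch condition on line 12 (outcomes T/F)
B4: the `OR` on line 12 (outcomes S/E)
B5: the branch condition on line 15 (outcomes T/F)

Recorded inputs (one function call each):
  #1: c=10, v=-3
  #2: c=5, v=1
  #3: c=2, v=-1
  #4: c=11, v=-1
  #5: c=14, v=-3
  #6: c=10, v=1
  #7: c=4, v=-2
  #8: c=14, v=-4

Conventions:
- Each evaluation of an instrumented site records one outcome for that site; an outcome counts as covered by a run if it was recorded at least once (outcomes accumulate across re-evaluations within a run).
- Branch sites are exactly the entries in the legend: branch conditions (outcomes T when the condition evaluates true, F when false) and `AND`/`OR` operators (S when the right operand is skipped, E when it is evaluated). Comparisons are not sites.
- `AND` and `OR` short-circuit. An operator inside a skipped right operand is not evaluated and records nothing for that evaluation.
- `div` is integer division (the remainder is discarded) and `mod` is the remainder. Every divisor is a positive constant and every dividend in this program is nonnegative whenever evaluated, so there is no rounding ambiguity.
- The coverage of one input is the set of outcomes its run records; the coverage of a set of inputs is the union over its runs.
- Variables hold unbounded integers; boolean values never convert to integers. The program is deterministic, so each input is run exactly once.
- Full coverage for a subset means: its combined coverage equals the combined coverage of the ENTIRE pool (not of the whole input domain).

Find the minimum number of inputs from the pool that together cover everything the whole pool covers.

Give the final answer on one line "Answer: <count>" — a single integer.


run #1 (c=10, v=-3) runs B1->F, B2->T, B4->E, B3->T; records B1=F, B2=T, B3=T, B4=E
run #2 (c=5, v=1) runs B1->F, B2->T, B4->E, B3->F, B5->T; records B1=F, B2=T, B3=F, B4=E, B5=T
run #3 (c=2, v=-1) runs B1->F, B2->T, B4->S, B3->T; records B1=F, B2=T, B3=T, B4=S
run #4 (c=11, v=-1) runs B1->F, B2->F, B4->E, B3->T; records B1=F, B2=F, B3=T, B4=E
run #5 (c=14, v=-3) runs B1->F, B2->F, B4->E, B3->T; records B1=F, B2=F, B3=T, B4=E
run #6 (c=10, v=1) runs B1->F, B2->T, B4->E, B3->T; records B1=F, B2=T, B3=T, B4=E
run #7 (c=4, v=-2) runs B1->F, B2->T, B4->E, B3->F, B5->F; records B1=F, B2=T, B3=F, B4=E, B5=F
run #8 (c=14, v=-4) runs B1->F, B2->F, B4->E, B3->T; records B1=F, B2=F, B3=T, B4=E
together the pool reaches 9 outcomes: B1=F, B2=T, B2=F, B3=T, B3=F, B4=S, B4=E, B5=T, B5=F
no size-1 subset reaches all 9 outcomes (best union: 5/9)
no size-2 subset reaches all 9 outcomes (best union: 7/9)
no size-3 subset reaches all 9 outcomes (best union: 8/9)
the canonical winner is {2, 3, 4, 7}: size 4, full 9-outcome coverage, earliest index list among size-4 covers
Answer: 4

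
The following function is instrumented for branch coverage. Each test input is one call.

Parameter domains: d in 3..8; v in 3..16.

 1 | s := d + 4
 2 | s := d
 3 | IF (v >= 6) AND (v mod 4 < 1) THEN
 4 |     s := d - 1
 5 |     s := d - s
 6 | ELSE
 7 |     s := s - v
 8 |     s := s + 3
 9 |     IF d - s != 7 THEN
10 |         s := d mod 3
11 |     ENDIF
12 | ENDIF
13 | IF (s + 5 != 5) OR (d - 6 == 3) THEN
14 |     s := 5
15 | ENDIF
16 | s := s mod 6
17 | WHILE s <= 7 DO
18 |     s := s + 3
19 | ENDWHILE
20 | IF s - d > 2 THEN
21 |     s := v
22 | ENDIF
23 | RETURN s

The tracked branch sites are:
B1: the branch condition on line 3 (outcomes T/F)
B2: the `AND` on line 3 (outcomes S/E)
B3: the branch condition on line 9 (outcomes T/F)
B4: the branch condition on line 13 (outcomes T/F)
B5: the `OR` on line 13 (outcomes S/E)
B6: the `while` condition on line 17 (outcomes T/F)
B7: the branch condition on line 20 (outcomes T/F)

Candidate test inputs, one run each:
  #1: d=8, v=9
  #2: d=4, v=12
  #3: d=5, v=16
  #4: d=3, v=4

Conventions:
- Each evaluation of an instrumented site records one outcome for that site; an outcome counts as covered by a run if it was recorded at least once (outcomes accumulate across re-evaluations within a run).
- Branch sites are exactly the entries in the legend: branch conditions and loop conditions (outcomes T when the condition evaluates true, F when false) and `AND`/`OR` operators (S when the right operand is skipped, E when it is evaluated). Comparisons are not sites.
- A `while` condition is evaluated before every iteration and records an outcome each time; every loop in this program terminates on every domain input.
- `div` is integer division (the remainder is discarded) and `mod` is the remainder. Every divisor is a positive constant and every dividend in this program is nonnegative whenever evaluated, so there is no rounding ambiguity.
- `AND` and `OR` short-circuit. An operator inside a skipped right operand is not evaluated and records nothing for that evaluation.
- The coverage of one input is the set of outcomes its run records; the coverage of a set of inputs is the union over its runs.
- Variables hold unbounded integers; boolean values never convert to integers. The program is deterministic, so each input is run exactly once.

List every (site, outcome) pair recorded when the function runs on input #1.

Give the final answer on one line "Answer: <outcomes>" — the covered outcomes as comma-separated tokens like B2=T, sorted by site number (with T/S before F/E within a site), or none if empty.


Simulating input #1 (d=8, v=9) step by step:
  B2->E, B1->F, B3->T, B5->S, B4->T, B6->T, B6->F, B7->F
distinct outcomes covered: B1=F, B2=E, B3=T, B4=T, B5=S, B6=T, B6=F, B7=F
Answer: B1=F, B2=E, B3=T, B4=T, B5=S, B6=T, B6=F, B7=F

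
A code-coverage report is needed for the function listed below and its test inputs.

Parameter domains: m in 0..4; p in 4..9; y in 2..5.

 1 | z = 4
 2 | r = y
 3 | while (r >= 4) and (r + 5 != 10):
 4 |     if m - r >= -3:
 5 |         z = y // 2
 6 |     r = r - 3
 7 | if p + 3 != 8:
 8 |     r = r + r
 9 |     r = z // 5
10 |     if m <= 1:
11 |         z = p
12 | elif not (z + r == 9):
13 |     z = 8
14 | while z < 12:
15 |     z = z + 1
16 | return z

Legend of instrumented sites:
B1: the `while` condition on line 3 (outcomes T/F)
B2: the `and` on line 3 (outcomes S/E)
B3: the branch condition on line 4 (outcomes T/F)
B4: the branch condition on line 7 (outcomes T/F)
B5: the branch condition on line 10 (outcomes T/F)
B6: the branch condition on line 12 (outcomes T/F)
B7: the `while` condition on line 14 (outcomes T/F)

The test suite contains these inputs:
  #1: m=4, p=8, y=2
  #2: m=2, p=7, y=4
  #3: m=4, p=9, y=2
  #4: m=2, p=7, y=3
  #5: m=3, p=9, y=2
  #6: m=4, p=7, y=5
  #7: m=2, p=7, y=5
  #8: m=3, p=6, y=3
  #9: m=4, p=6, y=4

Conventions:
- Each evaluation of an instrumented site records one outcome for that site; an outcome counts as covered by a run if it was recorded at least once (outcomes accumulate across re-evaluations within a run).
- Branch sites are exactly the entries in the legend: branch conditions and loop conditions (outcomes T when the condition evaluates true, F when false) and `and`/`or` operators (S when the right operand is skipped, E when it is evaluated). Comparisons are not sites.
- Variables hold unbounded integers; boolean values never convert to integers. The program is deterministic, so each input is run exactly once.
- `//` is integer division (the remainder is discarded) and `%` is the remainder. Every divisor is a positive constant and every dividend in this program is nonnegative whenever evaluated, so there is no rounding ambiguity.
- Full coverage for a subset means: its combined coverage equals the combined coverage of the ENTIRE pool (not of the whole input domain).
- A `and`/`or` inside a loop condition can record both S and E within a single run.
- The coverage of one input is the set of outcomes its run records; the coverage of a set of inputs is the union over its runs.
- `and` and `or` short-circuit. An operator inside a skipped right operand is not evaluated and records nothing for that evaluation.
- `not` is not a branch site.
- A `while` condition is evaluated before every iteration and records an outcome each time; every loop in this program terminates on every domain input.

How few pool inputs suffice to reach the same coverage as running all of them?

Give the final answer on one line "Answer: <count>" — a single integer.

input #1 (m=4, p=8, y=2): events B2->S, B1->F, B4->T, B5->F, B7->T, B7->T, B7->T, B7->T, B7->T, B7->T, B7->T, B7->T, B7->F; covers B1=F, B2=S, B4=T, B5=F, B7=T, B7=F
input #2 (m=2, p=7, y=4): events B2->E, B1->T, B3->T, B2->S, B1->F, B4->T, B5->F, B7->T, B7->T, B7->T, B7->T, B7->T, B7->T, B7->T, ...; covers B1=T, B1=F, B2=S, B2=E, B3=T, B4=T, B5=F, B7=T, B7=F
input #3 (m=4, p=9, y=2): events B2->S, B1->F, B4->T, B5->F, B7->T, B7->T, B7->T, B7->T, B7->T, B7->T, B7->T, B7->T, B7->F; covers B1=F, B2=S, B4=T, B5=F, B7=T, B7=F
input #4 (m=2, p=7, y=3): events B2->S, B1->F, B4->T, B5->F, B7->T, B7->T, B7->T, B7->T, B7->T, B7->T, B7->T, B7->T, B7->F; covers B1=F, B2=S, B4=T, B5=F, B7=T, B7=F
input #5 (m=3, p=9, y=2): events B2->S, B1->F, B4->T, B5->F, B7->T, B7->T, B7->T, B7->T, B7->T, B7->T, B7->T, B7->T, B7->F; covers B1=F, B2=S, B4=T, B5=F, B7=T, B7=F
input #6 (m=4, p=7, y=5): events B2->E, B1->F, B4->T, B5->F, B7->T, B7->T, B7->T, B7->T, B7->T, B7->T, B7->T, B7->T, B7->F; covers B1=F, B2=E, B4=T, B5=F, B7=T, B7=F
input #7 (m=2, p=7, y=5): events B2->E, B1->F, B4->T, B5->F, B7->T, B7->T, B7->T, B7->T, B7->T, B7->T, B7->T, B7->T, B7->F; covers B1=F, B2=E, B4=T, B5=F, B7=T, B7=F
input #8 (m=3, p=6, y=3): events B2->S, B1->F, B4->T, B5->F, B7->T, B7->T, B7->T, B7->T, B7->T, B7->T, B7->T, B7->T, B7->F; covers B1=F, B2=S, B4=T, B5=F, B7=T, B7=F
input #9 (m=4, p=6, y=4): events B2->E, B1->T, B3->T, B2->S, B1->F, B4->T, B5->F, B7->T, B7->T, B7->T, B7->T, B7->T, B7->T, B7->T, ...; covers B1=T, B1=F, B2=S, B2=E, B3=T, B4=T, B5=F, B7=T, B7=F
the full pool covers 9 outcomes: B1=T, B1=F, B2=S, B2=E, B3=T, B4=T, B5=F, B7=T, B7=F
the canonical winner is {2}: size 1, full 9-outcome coverage, earliest index list among size-1 covers

Answer: 1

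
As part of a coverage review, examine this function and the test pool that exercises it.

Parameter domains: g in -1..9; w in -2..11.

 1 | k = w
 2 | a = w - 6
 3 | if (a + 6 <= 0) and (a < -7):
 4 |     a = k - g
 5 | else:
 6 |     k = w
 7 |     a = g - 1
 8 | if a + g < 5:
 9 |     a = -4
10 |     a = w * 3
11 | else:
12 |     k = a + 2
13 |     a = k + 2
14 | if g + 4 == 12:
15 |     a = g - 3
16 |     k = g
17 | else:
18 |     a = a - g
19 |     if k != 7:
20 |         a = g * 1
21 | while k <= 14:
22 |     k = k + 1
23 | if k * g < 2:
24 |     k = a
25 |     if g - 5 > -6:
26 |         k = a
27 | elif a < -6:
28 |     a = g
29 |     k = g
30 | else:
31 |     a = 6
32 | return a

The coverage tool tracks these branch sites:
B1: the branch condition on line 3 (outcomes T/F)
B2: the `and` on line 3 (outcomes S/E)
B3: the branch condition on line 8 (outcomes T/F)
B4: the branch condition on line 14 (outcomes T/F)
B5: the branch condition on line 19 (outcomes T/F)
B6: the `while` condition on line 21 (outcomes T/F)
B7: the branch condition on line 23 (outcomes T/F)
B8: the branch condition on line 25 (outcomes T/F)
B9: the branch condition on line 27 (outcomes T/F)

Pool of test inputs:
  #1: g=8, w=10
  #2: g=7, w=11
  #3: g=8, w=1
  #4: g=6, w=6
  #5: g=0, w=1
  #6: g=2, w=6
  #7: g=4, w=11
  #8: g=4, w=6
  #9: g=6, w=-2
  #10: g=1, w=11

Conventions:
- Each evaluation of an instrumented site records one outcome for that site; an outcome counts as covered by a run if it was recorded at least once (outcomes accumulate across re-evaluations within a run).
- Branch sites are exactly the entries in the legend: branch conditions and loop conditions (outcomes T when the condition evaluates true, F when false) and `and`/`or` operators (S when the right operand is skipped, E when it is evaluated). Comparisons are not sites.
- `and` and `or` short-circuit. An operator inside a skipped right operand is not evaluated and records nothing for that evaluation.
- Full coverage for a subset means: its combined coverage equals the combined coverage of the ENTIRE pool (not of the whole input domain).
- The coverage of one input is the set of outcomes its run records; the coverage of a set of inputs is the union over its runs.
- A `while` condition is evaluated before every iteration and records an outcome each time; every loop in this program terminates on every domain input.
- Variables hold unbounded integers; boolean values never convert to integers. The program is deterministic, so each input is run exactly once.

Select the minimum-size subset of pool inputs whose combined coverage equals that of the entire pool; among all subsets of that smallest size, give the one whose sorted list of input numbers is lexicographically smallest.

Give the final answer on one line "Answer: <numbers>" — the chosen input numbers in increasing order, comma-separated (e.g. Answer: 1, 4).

run #1 (g=8, w=10) records B1=F, B2=S, B3=F, B4=T, B6=T, B6=F, B7=F, B9=F
run #2 (g=7, w=11) records B1=F, B2=S, B3=F, B4=F, B5=T, B6=T, B6=F, B7=F, B9=F
run #3 (g=8, w=1) records B1=F, B2=S, B3=F, B4=T, B6=T, B6=F, B7=F, B9=F
run #4 (g=6, w=6) records B1=F, B2=S, B3=F, B4=F, B5=F, B6=T, B6=F, B7=F, B9=F
run #5 (g=0, w=1) records B1=F, B2=S, B3=T, B4=F, B5=T, B6=T, B6=F, B7=T, B8=T
run #6 (g=2, w=6) records B1=F, B2=S, B3=T, B4=F, B5=T, B6=T, B6=F, B7=F, B9=F
run #7 (g=4, w=11) records B1=F, B2=S, B3=F, B4=F, B5=T, B6=T, B6=F, B7=F, B9=F
run #8 (g=4, w=6) records B1=F, B2=S, B3=F, B4=F, B5=T, B6=T, B6=F, B7=F, B9=F
run #9 (g=6, w=-2) records B1=T, B2=E, B3=T, B4=F, B5=T, B6=T, B6=F, B7=F, B9=F
run #10 (g=1, w=11) records B1=F, B2=S, B3=T, B4=F, B5=T, B6=T, B6=F, B7=F, B9=F
together the pool reaches 16 outcomes: B1=T, B1=F, B2=S, B2=E, B3=T, B3=F, B4=T, B4=F, B5=T, B5=F, B6=T, B6=F, B7=T, B7=F, B8=T, B9=F
size 1 is not enough: best union over all size-1 subsets is 9/16
size 2 is not enough: best union over all size-2 subsets is 13/16
size 3 is not enough: best union over all size-3 subsets is 15/16
inputs {1, 4, 5, 9} (size 4) cover everything; no size-4 subset with a lexicographically smaller index list covers all 16

Answer: 1, 4, 5, 9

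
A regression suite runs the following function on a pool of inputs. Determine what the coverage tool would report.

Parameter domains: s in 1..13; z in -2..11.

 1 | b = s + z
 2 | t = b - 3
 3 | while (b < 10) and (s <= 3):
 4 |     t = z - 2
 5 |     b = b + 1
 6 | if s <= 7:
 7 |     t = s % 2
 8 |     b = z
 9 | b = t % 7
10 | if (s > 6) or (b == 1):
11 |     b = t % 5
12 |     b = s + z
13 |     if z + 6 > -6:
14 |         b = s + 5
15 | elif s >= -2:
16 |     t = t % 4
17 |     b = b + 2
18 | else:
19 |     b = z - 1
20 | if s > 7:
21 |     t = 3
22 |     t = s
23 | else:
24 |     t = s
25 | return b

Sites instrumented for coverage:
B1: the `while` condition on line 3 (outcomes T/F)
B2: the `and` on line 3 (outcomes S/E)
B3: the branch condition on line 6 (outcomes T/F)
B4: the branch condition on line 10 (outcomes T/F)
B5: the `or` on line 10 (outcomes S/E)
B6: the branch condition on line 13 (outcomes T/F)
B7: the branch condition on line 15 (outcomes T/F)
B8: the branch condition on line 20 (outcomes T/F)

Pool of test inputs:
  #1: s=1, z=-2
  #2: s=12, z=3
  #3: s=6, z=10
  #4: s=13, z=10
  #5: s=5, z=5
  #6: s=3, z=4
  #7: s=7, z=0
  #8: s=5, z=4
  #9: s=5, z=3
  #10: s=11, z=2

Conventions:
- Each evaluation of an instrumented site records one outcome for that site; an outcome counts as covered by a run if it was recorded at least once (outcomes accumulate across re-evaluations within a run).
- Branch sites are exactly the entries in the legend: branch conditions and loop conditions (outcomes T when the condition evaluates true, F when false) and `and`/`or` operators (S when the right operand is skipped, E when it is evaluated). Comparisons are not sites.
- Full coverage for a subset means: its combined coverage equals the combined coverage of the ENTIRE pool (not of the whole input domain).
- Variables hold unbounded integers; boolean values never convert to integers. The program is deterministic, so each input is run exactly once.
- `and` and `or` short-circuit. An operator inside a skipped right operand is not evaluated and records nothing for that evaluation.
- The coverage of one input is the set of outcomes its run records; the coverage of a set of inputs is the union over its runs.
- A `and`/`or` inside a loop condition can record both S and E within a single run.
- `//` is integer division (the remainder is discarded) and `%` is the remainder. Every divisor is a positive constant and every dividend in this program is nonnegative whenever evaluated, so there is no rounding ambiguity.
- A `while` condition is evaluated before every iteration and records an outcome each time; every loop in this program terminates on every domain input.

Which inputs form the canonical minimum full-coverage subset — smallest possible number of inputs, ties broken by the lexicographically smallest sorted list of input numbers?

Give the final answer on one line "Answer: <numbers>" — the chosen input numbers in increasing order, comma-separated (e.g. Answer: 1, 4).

input #1 (s=1, z=-2): events B2->E, B1->T, B2->E, B1->T, B2->E, B1->T, B2->E, B1->T, B2->E, B1->T, B2->E, B1->T, B2->E, B1->T, ...; covers B1=T, B1=F, B2=S, B2=E, B3=T, B4=T, B5=E, B6=T, B8=F
input #2 (s=12, z=3): events B2->S, B1->F, B3->F, B5->S, B4->T, B6->T, B8->T; covers B1=F, B2=S, B3=F, B4=T, B5=S, B6=T, B8=T
input #3 (s=6, z=10): events B2->S, B1->F, B3->T, B5->E, B4->F, B7->T, B8->F; covers B1=F, B2=S, B3=T, B4=F, B5=E, B7=T, B8=F
input #4 (s=13, z=10): events B2->S, B1->F, B3->F, B5->S, B4->T, B6->T, B8->T; covers B1=F, B2=S, B3=F, B4=T, B5=S, B6=T, B8=T
input #5 (s=5, z=5): events B2->S, B1->F, B3->T, B5->E, B4->T, B6->T, B8->F; covers B1=F, B2=S, B3=T, B4=T, B5=E, B6=T, B8=F
input #6 (s=3, z=4): events B2->E, B1->T, B2->E, B1->T, B2->E, B1->T, B2->S, B1->F, B3->T, B5->E, B4->T, B6->T, B8->F; covers B1=T, B1=F, B2=S, B2=E, B3=T, B4=T, B5=E, B6=T, B8=F
input #7 (s=7, z=0): events B2->E, B1->F, B3->T, B5->S, B4->T, B6->T, B8->F; covers B1=F, B2=E, B3=T, B4=T, B5=S, B6=T, B8=F
input #8 (s=5, z=4): events B2->E, B1->F, B3->T, B5->E, B4->T, B6->T, B8->F; covers B1=F, B2=E, B3=T, B4=T, B5=E, B6=T, B8=F
input #9 (s=5, z=3): events B2->E, B1->F, B3->T, B5->E, B4->T, B6->T, B8->F; covers B1=F, B2=E, B3=T, B4=T, B5=E, B6=T, B8=F
input #10 (s=11, z=2): events B2->S, B1->F, B3->F, B5->S, B4->T, B6->T, B8->T; covers B1=F, B2=S, B3=F, B4=T, B5=S, B6=T, B8=T
the full pool covers 14 outcomes: B1=T, B1=F, B2=S, B2=E, B3=T, B3=F, B4=T, B4=F, B5=S, B5=E, B6=T, B7=T, B8=T, B8=F
checked all size-1 subsets: none covers 14 outcomes (max 9/14)
checked all size-2 subsets: none covers 14 outcomes (max 12/14)
at size 3, {1, 2, 3} reaches all 14 outcomes; every lexicographically earlier size-3 subset fails

Answer: 1, 2, 3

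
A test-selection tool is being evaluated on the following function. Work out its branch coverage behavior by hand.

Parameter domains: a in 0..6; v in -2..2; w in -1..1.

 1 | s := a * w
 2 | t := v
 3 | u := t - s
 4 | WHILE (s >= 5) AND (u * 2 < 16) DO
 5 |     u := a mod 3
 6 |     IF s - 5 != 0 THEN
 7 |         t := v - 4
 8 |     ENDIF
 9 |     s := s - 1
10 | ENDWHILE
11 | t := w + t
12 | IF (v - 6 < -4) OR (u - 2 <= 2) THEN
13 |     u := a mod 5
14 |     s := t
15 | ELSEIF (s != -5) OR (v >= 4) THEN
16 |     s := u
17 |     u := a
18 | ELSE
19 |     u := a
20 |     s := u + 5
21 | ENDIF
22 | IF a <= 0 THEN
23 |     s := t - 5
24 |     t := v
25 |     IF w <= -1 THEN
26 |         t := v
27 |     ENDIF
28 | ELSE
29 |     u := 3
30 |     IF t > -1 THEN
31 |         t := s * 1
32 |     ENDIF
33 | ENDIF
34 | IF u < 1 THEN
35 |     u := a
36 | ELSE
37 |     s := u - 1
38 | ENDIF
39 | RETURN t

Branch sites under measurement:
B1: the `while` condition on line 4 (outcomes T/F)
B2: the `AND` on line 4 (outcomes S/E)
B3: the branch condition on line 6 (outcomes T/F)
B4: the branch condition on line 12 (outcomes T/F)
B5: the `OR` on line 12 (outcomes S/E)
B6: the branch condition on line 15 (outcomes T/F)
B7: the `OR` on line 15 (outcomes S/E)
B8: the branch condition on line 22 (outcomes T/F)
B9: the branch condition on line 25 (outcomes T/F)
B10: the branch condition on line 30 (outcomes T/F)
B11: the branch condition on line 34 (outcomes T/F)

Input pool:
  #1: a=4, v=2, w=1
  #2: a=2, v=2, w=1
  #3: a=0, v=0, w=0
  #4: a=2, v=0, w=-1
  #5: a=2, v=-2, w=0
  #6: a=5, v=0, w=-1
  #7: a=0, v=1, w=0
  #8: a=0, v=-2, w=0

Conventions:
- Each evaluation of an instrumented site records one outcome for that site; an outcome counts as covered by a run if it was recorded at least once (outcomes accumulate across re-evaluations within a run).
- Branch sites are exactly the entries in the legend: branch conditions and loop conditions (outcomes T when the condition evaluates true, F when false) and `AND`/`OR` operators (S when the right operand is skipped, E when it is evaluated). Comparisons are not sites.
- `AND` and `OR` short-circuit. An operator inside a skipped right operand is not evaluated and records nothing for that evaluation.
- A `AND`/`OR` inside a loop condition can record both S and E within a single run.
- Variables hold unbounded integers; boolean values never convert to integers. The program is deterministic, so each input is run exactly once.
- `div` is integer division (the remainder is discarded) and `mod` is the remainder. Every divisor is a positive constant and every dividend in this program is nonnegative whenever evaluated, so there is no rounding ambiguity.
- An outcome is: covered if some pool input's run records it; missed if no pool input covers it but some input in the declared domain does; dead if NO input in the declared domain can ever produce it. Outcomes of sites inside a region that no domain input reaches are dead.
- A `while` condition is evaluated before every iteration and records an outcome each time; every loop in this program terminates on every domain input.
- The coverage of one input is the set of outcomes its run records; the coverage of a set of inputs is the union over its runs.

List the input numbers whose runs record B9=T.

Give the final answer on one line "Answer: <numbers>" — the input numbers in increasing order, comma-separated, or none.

input #1 (a=4, v=2, w=1): misses B9=T
input #2 (a=2, v=2, w=1): misses B9=T
input #3 (a=0, v=0, w=0): misses B9=T
input #4 (a=2, v=0, w=-1): misses B9=T
input #5 (a=2, v=-2, w=0): misses B9=T
input #6 (a=5, v=0, w=-1): misses B9=T
input #7 (a=0, v=1, w=0): misses B9=T
input #8 (a=0, v=-2, w=0): misses B9=T

Answer: none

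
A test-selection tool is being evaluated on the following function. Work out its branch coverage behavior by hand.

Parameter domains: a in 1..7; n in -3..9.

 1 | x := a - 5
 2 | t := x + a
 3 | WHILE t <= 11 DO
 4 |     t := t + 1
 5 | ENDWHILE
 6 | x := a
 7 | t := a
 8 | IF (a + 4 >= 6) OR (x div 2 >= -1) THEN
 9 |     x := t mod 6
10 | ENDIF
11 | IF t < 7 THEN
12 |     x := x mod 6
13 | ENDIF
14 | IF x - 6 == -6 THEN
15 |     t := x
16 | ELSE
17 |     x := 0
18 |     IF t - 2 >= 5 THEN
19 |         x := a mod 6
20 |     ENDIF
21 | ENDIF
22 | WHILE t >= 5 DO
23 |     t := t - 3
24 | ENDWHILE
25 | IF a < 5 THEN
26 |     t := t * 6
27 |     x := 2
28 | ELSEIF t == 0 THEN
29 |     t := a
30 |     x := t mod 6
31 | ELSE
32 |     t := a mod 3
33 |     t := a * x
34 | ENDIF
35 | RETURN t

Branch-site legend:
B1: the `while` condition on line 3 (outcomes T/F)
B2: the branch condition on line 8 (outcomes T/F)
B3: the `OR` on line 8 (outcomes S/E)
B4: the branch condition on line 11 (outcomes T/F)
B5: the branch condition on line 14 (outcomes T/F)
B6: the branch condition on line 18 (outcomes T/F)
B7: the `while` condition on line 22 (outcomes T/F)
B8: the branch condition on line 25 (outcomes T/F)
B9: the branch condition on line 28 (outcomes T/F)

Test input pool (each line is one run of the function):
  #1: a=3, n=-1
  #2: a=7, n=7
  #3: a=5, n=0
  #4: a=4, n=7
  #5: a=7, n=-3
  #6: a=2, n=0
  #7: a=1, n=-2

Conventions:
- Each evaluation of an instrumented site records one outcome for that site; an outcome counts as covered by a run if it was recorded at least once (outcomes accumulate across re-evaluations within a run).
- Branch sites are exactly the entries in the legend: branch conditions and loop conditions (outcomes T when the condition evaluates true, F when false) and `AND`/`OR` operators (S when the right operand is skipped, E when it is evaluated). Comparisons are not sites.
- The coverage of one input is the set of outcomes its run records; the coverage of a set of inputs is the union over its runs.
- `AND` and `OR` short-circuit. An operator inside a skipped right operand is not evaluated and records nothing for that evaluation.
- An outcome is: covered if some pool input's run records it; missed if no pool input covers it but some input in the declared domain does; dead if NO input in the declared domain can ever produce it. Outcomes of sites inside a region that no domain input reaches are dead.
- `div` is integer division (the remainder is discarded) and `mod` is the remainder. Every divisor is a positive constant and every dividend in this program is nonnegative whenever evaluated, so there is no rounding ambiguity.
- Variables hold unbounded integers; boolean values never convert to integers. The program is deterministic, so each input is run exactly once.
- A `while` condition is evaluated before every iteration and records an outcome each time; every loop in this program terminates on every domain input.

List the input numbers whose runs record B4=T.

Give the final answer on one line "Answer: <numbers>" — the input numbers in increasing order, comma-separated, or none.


input #1 (a=3, n=-1): produces B4=T
input #2 (a=7, n=7): does not produce B4=T
input #3 (a=5, n=0): produces B4=T
input #4 (a=4, n=7): produces B4=T
input #5 (a=7, n=-3): does not produce B4=T
input #6 (a=2, n=0): produces B4=T
input #7 (a=1, n=-2): produces B4=T
Answer: 1, 3, 4, 6, 7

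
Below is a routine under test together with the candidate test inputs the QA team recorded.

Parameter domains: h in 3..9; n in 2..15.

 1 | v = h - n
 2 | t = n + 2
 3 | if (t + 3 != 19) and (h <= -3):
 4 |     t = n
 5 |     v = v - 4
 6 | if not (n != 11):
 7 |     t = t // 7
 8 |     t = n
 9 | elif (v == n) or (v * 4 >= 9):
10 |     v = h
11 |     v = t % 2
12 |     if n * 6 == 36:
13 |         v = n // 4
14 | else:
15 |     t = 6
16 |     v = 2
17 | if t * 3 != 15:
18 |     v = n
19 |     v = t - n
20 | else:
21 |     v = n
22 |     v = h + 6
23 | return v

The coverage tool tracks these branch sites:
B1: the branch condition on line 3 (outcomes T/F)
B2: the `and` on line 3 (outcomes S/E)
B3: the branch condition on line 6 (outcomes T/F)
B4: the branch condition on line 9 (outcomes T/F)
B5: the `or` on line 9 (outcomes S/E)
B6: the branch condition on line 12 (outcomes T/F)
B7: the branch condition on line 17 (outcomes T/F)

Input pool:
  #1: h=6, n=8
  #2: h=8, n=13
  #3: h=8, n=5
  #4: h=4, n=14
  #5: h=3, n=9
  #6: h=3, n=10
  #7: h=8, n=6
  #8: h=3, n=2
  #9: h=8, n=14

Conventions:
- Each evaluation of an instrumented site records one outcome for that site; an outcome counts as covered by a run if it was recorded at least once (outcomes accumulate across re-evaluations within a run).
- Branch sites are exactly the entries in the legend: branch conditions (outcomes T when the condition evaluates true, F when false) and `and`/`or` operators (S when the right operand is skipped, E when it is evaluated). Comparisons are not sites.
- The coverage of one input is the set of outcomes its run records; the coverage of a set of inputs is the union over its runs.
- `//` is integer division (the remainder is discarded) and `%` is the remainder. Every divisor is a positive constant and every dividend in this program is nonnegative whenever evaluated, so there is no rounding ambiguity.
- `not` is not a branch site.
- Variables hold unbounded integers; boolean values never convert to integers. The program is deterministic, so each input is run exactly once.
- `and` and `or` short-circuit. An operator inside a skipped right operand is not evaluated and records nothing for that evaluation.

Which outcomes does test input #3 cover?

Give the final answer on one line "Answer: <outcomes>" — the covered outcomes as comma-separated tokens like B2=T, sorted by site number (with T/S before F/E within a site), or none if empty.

Running input #3 (h=8, n=5), event by event:
  B2->E, B1->F, B3->F, B5->E, B4->T, B6->F, B7->T
deduplicating events, the covered set is: B1=F, B2=E, B3=F, B4=T, B5=E, B6=F, B7=T

Answer: B1=F, B2=E, B3=F, B4=T, B5=E, B6=F, B7=T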